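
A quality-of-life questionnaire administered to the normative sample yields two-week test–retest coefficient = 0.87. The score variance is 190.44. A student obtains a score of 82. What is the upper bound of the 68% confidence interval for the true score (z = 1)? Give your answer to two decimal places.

86.98

SD = √190.44 = 13.80000
SEM = 13.80000 × √(1 − 0.87000) = 13.80000 × √0.13000 ≈ 13.80000 × 0.36056 ≈ 4.97566
1 × SEM ≈ 4.97566
Upper bound: 82 + 4.97566 = 86.97566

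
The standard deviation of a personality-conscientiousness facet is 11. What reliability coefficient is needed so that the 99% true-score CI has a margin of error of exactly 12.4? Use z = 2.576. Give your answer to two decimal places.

SEM needed = half-width / z = 12.4/2.576 ≈ 4.814
Required reliability = 1 − (SEM/SD)² = 1 − 0.191 ≈ 0.809

0.81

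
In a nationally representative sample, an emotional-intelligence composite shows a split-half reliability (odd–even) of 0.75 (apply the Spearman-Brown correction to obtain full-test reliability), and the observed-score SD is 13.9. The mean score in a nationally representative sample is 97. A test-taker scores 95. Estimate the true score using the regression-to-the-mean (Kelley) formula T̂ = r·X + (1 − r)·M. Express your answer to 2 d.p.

Full-length reliability (Spearman-Brown) = 2(0.75)/(1+0.75) ≈ 0.857
T̂ = 0.857(95) + 0.143(97) ≈ 95.286

95.29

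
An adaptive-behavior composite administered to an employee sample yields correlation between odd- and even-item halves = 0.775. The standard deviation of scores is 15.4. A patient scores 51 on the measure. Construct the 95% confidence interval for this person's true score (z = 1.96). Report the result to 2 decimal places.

[40.25, 61.75]

r_full = 2·0.775 / (1 + 0.775) ≈ 0.87324
SEM = 15.40000 · √(1 − 0.87324) = 15.40000 · √0.12676 ≈ 15.40000 · 0.35603 ≈ 5.48293
Half-width = 1.96·5.48293 ≈ 10.74655
CI = 51 ± 10.74655 → [40.25345, 61.74655]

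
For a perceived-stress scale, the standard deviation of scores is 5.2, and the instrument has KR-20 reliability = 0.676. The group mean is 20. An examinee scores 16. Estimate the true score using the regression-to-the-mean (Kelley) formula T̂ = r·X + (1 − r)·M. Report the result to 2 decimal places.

Estimated true score = 0.6760·16 + (1 − 0.6760)·20 ≈ 17.2960

17.30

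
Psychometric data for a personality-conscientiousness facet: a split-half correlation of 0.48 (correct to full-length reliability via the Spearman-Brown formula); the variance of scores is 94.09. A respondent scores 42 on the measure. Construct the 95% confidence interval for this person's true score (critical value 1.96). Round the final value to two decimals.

SD = √94.09 = 9.70000
Full-length reliability (Spearman-Brown) = 2(0.48)/(1+0.48) ≃ 0.64865
SEM = 9.70000 * √(1 − 0.64865) = 9.70000 * √0.35135 ≃ 9.70000 * 0.59275 ≃ 5.74967
Margin = 1.96 * 5.74967 ≃ 11.26934
95% CI: 42 ± 11.26934 = [30.73066, 53.26934]

[30.73, 53.27]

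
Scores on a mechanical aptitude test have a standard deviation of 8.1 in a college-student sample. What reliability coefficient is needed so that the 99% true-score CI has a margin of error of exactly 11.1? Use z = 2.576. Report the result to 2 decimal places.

0.72

SEM needed = half-width / z = 11.1/2.576 ≈ 4.30901
r = 1 − (4.30901/8.1)² ≈ 1 − 0.28300 ≈ 0.71700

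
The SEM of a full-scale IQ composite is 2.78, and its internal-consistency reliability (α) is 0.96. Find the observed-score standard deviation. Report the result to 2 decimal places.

13.90

SD = 2.78 / √(1 − 0.96) ≈ 13.900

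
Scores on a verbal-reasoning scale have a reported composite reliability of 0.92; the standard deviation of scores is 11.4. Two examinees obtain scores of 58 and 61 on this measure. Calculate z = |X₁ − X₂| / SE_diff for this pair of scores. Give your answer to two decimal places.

0.66

The standard error of measurement is 11.40000*√(1 − 0.92000) ≈ 11.40000*0.28284 ≈ 3.22441.
SE_diff = √2 * SEM ≈ 4.56000
z = |58 − 61| / 4.56000 = 3 / 4.56000 ≈ 0.65789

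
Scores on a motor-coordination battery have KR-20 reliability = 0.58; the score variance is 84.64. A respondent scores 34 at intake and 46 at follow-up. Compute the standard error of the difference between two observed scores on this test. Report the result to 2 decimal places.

σ = 84.64^(1/2) = 9.2000
The standard error of measurement is 9.2000·√(1 − 0.5800) ≈ 9.2000·0.6481 ≈ 5.9623.
SE_diff = SEM · √2 ≈ 5.9623 · 1.4142 ≈ 8.4319

8.43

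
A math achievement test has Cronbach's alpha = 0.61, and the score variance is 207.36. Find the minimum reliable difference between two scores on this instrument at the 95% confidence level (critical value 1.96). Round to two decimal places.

SD = √207.36 = 14.40000
SEM = 14.40000 × √(1 − 0.61000) = 14.40000 × √0.39000 ≈ 14.40000 × 0.62450 ≈ 8.99280
Standard error of the difference = 8.99280·√2 ≈ 12.71774
Smallest detectable difference = 1.96×12.71774 ≈ 24.92676

24.93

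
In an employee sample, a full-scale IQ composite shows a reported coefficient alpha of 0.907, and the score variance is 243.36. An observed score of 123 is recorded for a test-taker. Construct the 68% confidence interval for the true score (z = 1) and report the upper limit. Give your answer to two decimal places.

SD = √243.36 ≃ 15.6000
The standard error of measurement is 15.6000·√(1 − 0.9070) ≃ 15.6000·0.3050 ≃ 4.7574.
Half-width = 1·4.7574 ≃ 4.7574
Upper bound: 123 + 4.7574 = 127.7574

127.76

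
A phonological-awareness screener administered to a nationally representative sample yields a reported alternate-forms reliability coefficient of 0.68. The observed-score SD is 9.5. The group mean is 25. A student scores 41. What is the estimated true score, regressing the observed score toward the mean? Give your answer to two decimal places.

35.88

T̂ = 0.6800(41) + 0.3200(25) ≃ 35.8800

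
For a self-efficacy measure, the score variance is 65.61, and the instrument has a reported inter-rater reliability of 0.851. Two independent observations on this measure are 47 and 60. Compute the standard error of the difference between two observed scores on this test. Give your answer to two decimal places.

4.42

σ = 65.61^(1/2) = 8.100
SEM = 8.100 × √(1 − 0.851) = 8.100 × √0.149 ≈ 8.100 × 0.386 ≈ 3.127
Standard error of the difference = 3.127·√2 ≈ 4.422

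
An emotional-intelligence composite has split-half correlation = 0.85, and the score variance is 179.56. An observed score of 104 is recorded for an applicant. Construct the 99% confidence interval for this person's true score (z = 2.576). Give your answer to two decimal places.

SD = √179.56 ≈ 13.40000
r_full = 2·0.85 / (1 + 0.85) ≈ 0.91892
The standard error of measurement is 13.40000·√(1 − 0.91892) ≈ 13.40000·0.28475 ≈ 3.81562.
Half-width = 2.576·3.81562 ≈ 9.82902
CI = 104 ± 9.82902 → [94.17098, 113.82902]

[94.17, 113.83]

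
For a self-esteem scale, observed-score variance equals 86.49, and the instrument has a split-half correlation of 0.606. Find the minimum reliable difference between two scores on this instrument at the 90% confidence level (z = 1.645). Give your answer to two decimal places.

10.72

SD = √86.49 ≃ 9.300
Spearman-Brown: r = 2(0.606) / (1 + 0.606) = 1.212 / 1.606 ≃ 0.755
The standard error of measurement is 9.300·√(1 − 0.755) ≃ 9.300·0.495 ≃ 4.606.
Standard error of the difference = 4.606·√2 ≃ 6.514
Minimum reliable difference = 1.645 · SE_diff ≃ 1.645 · 6.514 ≃ 10.716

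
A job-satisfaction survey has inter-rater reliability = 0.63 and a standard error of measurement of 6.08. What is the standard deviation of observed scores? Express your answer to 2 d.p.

10.00

SD = SEM / √(1 − r) = 6.08 / √0.3700 ≈ 6.08 / 0.6083 ≈ 9.9955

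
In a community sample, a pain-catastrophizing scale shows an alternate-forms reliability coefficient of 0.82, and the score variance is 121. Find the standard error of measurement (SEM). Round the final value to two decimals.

SD = √121 ≈ 11.0000
SEM = 11.0000 · √(1 − 0.8200) = 11.0000 · √0.1800 ≈ 11.0000 · 0.4243 ≈ 4.6669

4.67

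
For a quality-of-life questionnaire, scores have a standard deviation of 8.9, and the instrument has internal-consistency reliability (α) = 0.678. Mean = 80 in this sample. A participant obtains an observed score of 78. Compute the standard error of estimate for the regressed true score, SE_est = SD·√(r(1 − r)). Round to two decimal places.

4.16

SE_est = 8.900*√(0.678*0.322) ≈ 4.158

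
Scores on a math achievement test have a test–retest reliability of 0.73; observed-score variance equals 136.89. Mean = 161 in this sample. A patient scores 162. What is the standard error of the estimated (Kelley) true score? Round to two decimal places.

σ = 136.89^(1/2) = 11.700
SE_est = SD · √(r(1 − r)) = 11.700 · √0.197 ≃ 11.700 · 0.444 ≃ 5.194

5.19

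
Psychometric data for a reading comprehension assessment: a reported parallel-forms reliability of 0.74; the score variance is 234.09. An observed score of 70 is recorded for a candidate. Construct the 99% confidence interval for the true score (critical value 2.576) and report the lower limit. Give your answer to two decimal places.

SD = √234.09 = 15.3000
The standard error of measurement is 15.3000*√(1 − 0.7400) ≈ 15.3000*0.5099 ≈ 7.8015.
Margin = 2.576 * 7.8015 ≈ 20.0967
Lower bound: 70 − 20.0967 = 49.9033

49.90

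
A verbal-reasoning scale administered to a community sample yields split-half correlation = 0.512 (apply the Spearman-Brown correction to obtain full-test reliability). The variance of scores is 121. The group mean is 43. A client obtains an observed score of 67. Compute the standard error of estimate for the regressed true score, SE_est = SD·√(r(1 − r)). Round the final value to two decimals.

5.14

SD = √121 ≈ 11.0000
Full-length reliability (Spearman-Brown) = 2(0.512)/(1+0.512) ≈ 0.6772
SE_est = 11.0000·√(0.6772·0.3228) ≈ 5.1428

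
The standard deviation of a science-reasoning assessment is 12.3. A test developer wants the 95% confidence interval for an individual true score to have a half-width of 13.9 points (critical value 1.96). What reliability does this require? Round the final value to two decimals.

SEM needed = half-width / z = 13.9/1.96 ≃ 7.0918
r = 1 − (SEM / SD)² = 1 − (7.0918 / 12.3)² ≃ 1 − 0.3324 ≃ 0.6676

0.67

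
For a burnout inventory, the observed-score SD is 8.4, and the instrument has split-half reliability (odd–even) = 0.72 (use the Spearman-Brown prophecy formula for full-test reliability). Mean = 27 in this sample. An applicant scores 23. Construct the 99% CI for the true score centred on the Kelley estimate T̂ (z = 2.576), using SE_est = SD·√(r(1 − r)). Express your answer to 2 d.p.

Full-length reliability (Spearman-Brown) = 2(0.72)/(1+0.72) ≈ 0.8372
Estimated true score = 0.8372·23 + (1 − 0.8372)·27 ≈ 23.6512
SE_est = SD · √(r(1 − r)) = 8.4000 · √0.1363 ≈ 8.4000 · 0.3692 ≈ 3.1011
CI = 23.6512 ± 2.576 · 3.1011 → [15.6628, 31.6395]

[15.66, 31.64]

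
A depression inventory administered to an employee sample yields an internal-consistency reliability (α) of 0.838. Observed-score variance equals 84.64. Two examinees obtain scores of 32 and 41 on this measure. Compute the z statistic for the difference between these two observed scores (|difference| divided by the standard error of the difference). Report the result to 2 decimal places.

SD = √84.64 = 9.2000
The standard error of measurement is 9.2000×√(1 − 0.8380) ≈ 9.2000×0.4025 ≈ 3.7029.
SE_diff = SEM × √2 ≈ 3.7029 × 1.4142 ≈ 5.2367
z = |32 − 41| / 5.2367 = 9 / 5.2367 ≈ 1.7186

1.72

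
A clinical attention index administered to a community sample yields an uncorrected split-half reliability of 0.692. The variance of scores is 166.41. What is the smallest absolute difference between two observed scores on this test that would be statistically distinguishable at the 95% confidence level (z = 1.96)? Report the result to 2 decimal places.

σ = 166.41^(1/2) = 12.900
r_full = 2·0.692 / (1 + 0.692) ≈ 0.818
SEM = 12.900*√(1 − 0.818) ≈ 5.504
SE_diff = SEM * √2 ≈ 5.504 * 1.414 ≈ 7.784
Minimum reliable difference = 1.96 * SE_diff ≈ 1.96 * 7.784 ≈ 15.256

15.26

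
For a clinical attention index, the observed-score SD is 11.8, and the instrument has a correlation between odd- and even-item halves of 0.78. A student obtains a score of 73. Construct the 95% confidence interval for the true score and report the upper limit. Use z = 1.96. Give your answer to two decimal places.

r_full = 2·0.78 / (1 + 0.78) ≈ 0.8764
The standard error of measurement is 11.8000×√(1 − 0.8764) ≈ 11.8000×0.3516 ≈ 4.1484.
Half-width = 1.96×4.1484 ≈ 8.1309
Upper bound: 73 + 8.1309 = 81.1309

81.13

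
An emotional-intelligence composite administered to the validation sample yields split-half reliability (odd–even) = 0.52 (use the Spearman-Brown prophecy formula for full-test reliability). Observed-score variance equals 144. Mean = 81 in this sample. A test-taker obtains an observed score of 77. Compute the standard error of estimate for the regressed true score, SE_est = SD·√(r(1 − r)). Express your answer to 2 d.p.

σ = 144^(1/2) = 12.0000
Spearman-Brown: r = 2(0.52) / (1 + 0.52) = 1.0400 / 1.5200 ≈ 0.6842
SE_est = SD * √(r(1 − r)) = 12.0000 * √0.2161 ≈ 12.0000 * 0.4648 ≈ 5.5780

5.58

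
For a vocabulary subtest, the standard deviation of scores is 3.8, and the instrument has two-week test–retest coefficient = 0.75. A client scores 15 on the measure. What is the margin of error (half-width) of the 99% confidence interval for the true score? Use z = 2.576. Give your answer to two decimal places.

4.89

SEM = 3.800 * √(1 − 0.750) = 3.800 * √0.250 ≈ 3.800 * 0.500 ≈ 1.900
Half-width = 2.576*1.900 ≈ 4.894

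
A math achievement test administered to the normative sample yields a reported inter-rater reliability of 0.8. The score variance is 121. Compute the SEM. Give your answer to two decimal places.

4.92

σ = 121^(1/2) = 11.00000
SEM = 11.00000 · √(1 − 0.80000) = 11.00000 · √0.20000 ≈ 11.00000 · 0.44721 ≈ 4.91935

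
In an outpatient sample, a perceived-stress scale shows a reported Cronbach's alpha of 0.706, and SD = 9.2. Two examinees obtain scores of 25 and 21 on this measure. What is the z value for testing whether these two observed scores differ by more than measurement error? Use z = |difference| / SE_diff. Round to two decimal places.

SEM = 9.200 × √(1 − 0.706) = 9.200 × √0.294 ≈ 9.200 × 0.542 ≈ 4.988
SE_diff = √2 × SEM ≈ 7.055
z = 4 / 7.055 ≈ 0.567

0.57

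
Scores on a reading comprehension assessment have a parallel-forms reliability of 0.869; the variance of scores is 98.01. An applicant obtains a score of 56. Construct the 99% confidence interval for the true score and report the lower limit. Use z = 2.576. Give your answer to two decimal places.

46.77

SD = √98.01 ≈ 9.900
SEM = 9.900×√(1 − 0.869) ≈ 3.583
Margin = 2.576 × 3.583 ≈ 9.230
Lower limit = 56 − 9.230 ≈ 46.770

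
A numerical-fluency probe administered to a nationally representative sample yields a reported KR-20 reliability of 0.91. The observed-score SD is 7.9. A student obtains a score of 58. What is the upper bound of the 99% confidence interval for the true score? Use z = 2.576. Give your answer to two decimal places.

64.11

SEM = 7.900 × √(1 − 0.910) = 7.900 × √0.090 ≈ 7.900 × 0.300 ≈ 2.370
2.576 × SEM ≈ 6.105
Upper limit = 58 + 6.105 ≈ 64.105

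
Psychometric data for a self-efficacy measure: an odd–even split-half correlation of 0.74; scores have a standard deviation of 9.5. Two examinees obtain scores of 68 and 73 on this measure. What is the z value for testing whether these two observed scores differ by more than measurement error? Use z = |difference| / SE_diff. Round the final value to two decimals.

Spearman-Brown: r = 2(0.74) / (1 + 0.74) = 1.480 / 1.740 ≈ 0.851
SEM = 9.500 · √(1 − 0.851) = 9.500 · √0.149 ≈ 9.500 · 0.387 ≈ 3.672
SE_diff = √2 · SEM ≈ 5.193
z = |68 − 73| / 5.193 = 5 / 5.193 ≈ 0.963

0.96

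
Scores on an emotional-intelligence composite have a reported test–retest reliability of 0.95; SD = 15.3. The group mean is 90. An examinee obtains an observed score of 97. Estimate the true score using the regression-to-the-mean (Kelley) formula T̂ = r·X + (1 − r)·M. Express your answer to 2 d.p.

96.65

T̂ = 0.9500(97) + 0.0500(90) ≈ 96.6500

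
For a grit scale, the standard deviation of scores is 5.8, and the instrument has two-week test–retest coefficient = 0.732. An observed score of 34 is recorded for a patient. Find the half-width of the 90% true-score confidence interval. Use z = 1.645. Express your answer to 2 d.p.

SEM = 5.80000 · √(1 − 0.73200) = 5.80000 · √0.26800 ≈ 5.80000 · 0.51769 ≈ 3.00259
Half-width = 1.645·3.00259 ≈ 4.93925

4.94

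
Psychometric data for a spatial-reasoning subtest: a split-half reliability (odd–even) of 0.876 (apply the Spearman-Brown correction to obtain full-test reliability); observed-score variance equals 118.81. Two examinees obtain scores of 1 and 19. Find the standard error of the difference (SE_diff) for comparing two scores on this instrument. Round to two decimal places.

3.96

SD = √118.81 = 10.900
r_full = 2·0.876 / (1 + 0.876) ≈ 0.934
The standard error of measurement is 10.900·√(1 − 0.934) ≈ 10.900·0.257 ≈ 2.802.
Standard error of the difference = 2.802·√2 ≈ 3.963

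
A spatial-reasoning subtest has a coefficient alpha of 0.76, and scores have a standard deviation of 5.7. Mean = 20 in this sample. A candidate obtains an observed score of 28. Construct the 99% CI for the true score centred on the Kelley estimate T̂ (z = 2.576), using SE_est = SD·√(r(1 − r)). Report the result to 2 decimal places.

T̂ = 0.760(28) + 0.240(20) ≈ 26.080
SE_est = SD × √(r(1 − r)) = 5.700 × √0.182 ≈ 5.700 × 0.427 ≈ 2.434
99% CI: 26.080 ± 6.271 ≈ (19.809, 32.351)

[19.81, 32.35]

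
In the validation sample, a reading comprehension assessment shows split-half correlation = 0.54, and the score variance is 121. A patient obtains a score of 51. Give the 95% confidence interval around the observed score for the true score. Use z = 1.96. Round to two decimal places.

[39.22, 62.78]

σ = 121^(1/2) = 11.00000
r_full = 2·0.54 / (1 + 0.54) ≈ 0.70130
SEM = 11.00000 * √(1 − 0.70130) = 11.00000 * √0.29870 ≈ 11.00000 * 0.54654 ≈ 6.01189
Margin = 1.96 * 6.01189 ≈ 11.78331
95% CI: 51 ± 11.78331 = [39.21669, 62.78331]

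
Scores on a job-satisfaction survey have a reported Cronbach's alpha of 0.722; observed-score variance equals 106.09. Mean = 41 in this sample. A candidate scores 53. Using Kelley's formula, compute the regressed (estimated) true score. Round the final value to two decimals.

Estimated true score = 0.72200*53 + (1 − 0.72200)*41 ≃ 49.66400

49.66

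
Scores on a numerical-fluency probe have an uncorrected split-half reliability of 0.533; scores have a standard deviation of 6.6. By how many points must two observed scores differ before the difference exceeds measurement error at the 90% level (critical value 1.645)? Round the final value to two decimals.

8.47

Spearman-Brown: r = 2(0.533) / (1 + 0.533) = 1.0660 / 1.5330 ≈ 0.6954
The standard error of measurement is 6.6000×√(1 − 0.6954) ≈ 6.6000×0.5519 ≈ 3.6428.
SE_diff = √2 × SEM ≈ 5.1516
Minimum reliable difference = 1.645 × SE_diff ≈ 1.645 × 5.1516 ≈ 8.4745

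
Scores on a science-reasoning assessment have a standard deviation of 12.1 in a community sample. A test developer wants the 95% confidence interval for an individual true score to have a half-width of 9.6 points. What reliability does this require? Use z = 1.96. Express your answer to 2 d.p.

0.84

Required SEM = 9.6 / 1.96 ≈ 4.898
r = 1 − (4.898/12.1)² ≈ 1 − 0.164 ≈ 0.836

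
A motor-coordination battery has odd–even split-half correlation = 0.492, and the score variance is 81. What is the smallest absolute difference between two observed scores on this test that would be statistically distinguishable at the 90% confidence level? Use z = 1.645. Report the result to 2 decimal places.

SD = √81 ≃ 9.0000
Spearman-Brown: r = 2(0.492) / (1 + 0.492) = 0.9840 / 1.4920 ≃ 0.6595
SEM = 9.0000×√(1 − 0.6595) ≃ 5.2516
SE_diff = SEM × √2 ≃ 5.2516 × 1.4142 ≃ 7.4269
Minimum reliable difference = 1.645 × SE_diff ≃ 1.645 × 7.4269 ≃ 12.2172

12.22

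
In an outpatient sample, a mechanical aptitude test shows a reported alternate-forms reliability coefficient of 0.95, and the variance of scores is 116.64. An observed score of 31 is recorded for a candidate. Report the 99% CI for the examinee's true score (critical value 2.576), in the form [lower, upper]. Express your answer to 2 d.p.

SD = √116.64 = 10.800
The standard error of measurement is 10.800·√(1 − 0.950) ≈ 10.800·0.224 ≈ 2.415.
Margin = 2.576 · 2.415 ≈ 6.221
99% CI: 31 ± 6.221 = [24.779, 37.221]

[24.78, 37.22]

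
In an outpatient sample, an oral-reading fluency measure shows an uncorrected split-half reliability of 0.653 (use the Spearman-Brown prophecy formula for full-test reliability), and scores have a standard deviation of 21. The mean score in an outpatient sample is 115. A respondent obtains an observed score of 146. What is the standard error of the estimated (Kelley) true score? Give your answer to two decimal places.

8.55

r_full = 2·0.653 / (1 + 0.653) ≈ 0.7901
SE_est = SD × √(r(1 − r)) = 21.0000 × √0.1659 ≈ 21.0000 × 0.4073 ≈ 8.5523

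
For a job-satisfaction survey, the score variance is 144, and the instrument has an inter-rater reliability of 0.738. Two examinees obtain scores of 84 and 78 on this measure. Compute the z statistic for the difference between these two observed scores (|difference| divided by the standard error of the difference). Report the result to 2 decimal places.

σ = 144^(1/2) = 12.00000
SEM = 12.00000 × √(1 − 0.73800) = 12.00000 × √0.26200 ≈ 12.00000 × 0.51186 ≈ 6.14231
Standard error of the difference = 6.14231·√2 ≈ 8.68654
z = 6 / 8.68654 ≈ 0.69072

0.69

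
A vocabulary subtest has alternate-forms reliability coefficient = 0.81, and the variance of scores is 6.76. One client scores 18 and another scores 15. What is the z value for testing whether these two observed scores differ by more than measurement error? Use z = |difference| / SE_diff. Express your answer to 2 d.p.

1.87

SD = √6.76 ≈ 2.6000
SEM = 2.6000×√(1 − 0.8100) ≈ 1.1333
Standard error of the difference = 1.1333·√2 ≈ 1.6027
z = |18 − 15| / 1.6027 = 3 / 1.6027 ≈ 1.8718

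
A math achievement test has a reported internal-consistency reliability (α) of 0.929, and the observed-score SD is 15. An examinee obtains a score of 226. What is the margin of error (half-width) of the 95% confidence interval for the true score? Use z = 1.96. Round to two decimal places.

SEM = 15.0000·√(1 − 0.9290) ≈ 3.9969
1.96 · SEM ≈ 7.8339

7.83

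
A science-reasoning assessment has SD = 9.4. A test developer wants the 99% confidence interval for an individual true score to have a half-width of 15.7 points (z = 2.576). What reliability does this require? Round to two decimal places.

0.58

SEM needed = half-width / z = 15.7/2.576 ≈ 6.095
Required reliability = 1 − (SEM/SD)² = 1 − 0.420 ≈ 0.580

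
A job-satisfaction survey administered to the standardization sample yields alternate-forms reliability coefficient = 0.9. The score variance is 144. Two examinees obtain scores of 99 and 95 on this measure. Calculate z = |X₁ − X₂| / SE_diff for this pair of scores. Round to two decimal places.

σ = 144^(1/2) = 12.0000
SEM = 12.0000×√(1 − 0.9000) ≈ 3.7947
SE_diff = SEM × √2 ≈ 3.7947 × 1.4142 ≈ 5.3666
z = |99 − 95| / 5.3666 = 4 / 5.3666 ≈ 0.7454

0.75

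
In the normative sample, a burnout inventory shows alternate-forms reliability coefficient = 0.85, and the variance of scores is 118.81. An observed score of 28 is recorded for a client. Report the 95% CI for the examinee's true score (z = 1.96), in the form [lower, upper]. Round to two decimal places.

[19.73, 36.27]

σ = 118.81^(1/2) = 10.900
SEM = 10.900*√(1 − 0.850) ≃ 4.222
1.96 * SEM ≃ 8.274
CI = 28 ± 8.274 → [19.726, 36.274]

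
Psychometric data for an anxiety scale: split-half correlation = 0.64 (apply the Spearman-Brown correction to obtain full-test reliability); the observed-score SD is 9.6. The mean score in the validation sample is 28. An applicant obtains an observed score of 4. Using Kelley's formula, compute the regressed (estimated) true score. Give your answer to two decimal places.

9.27

Full-length reliability (Spearman-Brown) = 2(0.64)/(1+0.64) ≃ 0.7805
T̂ = r·X + (1 − r)·M = 0.7805·4 + 0.2195·28 ≃ 3.1220 + 6.1463 ≃ 9.2683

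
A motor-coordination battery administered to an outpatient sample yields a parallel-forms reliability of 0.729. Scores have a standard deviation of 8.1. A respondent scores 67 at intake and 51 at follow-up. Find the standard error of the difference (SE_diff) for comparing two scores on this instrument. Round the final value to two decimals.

The standard error of measurement is 8.1000*√(1 − 0.7290) ≈ 8.1000*0.5206 ≈ 4.2167.
SE_diff = SEM * √2 ≈ 4.2167 * 1.4142 ≈ 5.9633

5.96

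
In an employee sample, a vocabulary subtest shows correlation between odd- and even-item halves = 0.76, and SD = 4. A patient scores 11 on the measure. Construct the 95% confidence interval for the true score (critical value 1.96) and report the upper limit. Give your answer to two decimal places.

Full-length reliability (Spearman-Brown) = 2(0.76)/(1+0.76) ≈ 0.864
SEM = 4.000*√(1 − 0.864) ≈ 1.477
Half-width = 1.96*1.477 ≈ 2.895
Upper limit = 11 + 2.895 ≈ 13.895

13.90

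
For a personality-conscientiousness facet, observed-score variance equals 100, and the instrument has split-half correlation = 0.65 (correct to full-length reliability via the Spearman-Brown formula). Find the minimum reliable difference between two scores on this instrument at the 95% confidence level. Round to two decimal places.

σ = 100^(1/2) = 10.000
r_full = 2·0.65 / (1 + 0.65) ≈ 0.788
SEM = 10.000 * √(1 − 0.788) = 10.000 * √0.212 ≈ 10.000 * 0.461 ≈ 4.606
SE_diff = √2 * SEM ≈ 6.513
Smallest detectable difference = 1.96*6.513 ≈ 12.766

12.77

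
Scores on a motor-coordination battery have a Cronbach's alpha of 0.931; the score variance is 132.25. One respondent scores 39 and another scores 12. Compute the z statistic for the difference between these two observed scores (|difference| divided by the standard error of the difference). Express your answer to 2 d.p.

SD = √132.25 ≈ 11.50000
SEM = 11.50000 · √(1 − 0.93100) = 11.50000 · √0.06900 ≈ 11.50000 · 0.26268 ≈ 3.02080
Standard error of the difference = 3.02080·√2 ≈ 4.27206
z = |39 − 12| / 4.27206 = 27 / 4.27206 ≈ 6.32014

6.32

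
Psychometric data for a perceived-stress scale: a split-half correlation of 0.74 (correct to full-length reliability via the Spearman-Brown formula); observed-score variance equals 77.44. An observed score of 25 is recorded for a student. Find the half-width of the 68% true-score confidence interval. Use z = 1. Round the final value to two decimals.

SD = √77.44 ≃ 8.800
r_full = 2·0.74 / (1 + 0.74) ≃ 0.851
SEM = 8.800 × √(1 − 0.851) = 8.800 × √0.149 ≃ 8.800 × 0.387 ≃ 3.402
Margin = 1 × 3.402 ≃ 3.402

3.40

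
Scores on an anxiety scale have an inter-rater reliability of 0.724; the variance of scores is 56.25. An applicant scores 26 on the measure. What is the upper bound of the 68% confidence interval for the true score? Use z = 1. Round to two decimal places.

σ = 56.25^(1/2) = 7.500
SEM = 7.500 · √(1 − 0.724) = 7.500 · √0.276 ≈ 7.500 · 0.525 ≈ 3.940
Margin = 1 · 3.940 ≈ 3.940
Upper bound: 26 + 3.940 = 29.940

29.94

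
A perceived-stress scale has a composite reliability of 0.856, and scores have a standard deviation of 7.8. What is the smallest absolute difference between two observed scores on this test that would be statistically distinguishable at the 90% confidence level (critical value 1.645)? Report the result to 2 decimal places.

6.89

SEM = 7.800×√(1 − 0.856) ≃ 2.960
SE_diff = √2 × SEM ≃ 4.186
Minimum reliable difference = 1.645 × SE_diff ≃ 1.645 × 4.186 ≃ 6.886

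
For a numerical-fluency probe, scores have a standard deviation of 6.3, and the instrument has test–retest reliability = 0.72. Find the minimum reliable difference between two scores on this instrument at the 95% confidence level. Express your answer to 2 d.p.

SEM = 6.3000 * √(1 − 0.7200) = 6.3000 * √0.2800 ≈ 6.3000 * 0.5292 ≈ 3.3336
Standard error of the difference = 3.3336·√2 ≈ 4.7145
Minimum reliable difference = 1.96 * SE_diff ≈ 1.96 * 4.7145 ≈ 9.2404

9.24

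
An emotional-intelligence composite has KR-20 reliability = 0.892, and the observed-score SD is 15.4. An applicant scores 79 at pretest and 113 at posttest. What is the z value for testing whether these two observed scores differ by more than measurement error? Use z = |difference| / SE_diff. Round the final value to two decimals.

4.75

SEM = 15.4000×√(1 − 0.8920) ≃ 5.0610
SE_diff = √2 × SEM ≃ 7.1573
z = |79 − 113| / 7.1573 = 34 / 7.1573 ≃ 4.7504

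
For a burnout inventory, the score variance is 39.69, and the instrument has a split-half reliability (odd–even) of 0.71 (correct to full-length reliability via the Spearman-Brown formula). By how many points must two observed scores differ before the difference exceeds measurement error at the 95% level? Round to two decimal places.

7.19

SD = √39.69 = 6.300
r_full = 2·0.71 / (1 + 0.71) ≈ 0.830
SEM = 6.300×√(1 − 0.830) ≈ 2.594
SE_diff = SEM × √2 ≈ 2.594 × 1.414 ≈ 3.669
Smallest detectable difference = 1.96×3.669 ≈ 7.191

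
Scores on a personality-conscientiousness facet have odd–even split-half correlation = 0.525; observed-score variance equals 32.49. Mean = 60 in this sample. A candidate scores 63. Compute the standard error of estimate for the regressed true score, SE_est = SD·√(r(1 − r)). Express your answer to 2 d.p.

SD = √32.49 ≈ 5.700
Full-length reliability (Spearman-Brown) = 2(0.525)/(1+0.525) ≈ 0.689
SE_est = 5.700·√[r(1 − r)] ≈ 2.640

2.64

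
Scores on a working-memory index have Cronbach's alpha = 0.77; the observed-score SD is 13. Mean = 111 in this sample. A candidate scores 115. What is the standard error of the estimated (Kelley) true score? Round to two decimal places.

SE_est = 13.00000·√(0.77000·0.23000) ≈ 5.47082

5.47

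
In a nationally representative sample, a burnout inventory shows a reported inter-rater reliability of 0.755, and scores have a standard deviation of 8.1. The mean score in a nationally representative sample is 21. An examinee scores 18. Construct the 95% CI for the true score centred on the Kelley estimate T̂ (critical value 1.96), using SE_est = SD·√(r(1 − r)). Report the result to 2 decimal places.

T̂ = r·X + (1 − r)·M = 0.7550×18 + 0.2450×21 = 13.5900 + 5.1450 ≈ 18.7350
SE_est = SD × √(r(1 − r)) = 8.1000 × √0.1850 ≈ 8.1000 × 0.4301 ≈ 3.4837
CI = 18.7350 ± 1.96 × 3.4837 → [11.9069, 25.5631]

[11.91, 25.56]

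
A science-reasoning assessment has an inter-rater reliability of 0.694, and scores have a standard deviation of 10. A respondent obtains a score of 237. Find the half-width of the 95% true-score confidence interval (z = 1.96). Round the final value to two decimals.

SEM = 10.000·√(1 − 0.694) ≈ 5.532
Half-width = 1.96·5.532 ≈ 10.842

10.84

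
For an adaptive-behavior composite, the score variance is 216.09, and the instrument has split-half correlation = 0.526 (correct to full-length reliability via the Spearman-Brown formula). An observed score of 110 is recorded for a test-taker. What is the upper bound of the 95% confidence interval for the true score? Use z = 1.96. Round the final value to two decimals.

126.06

SD = √216.09 ≈ 14.7000
Full-length reliability (Spearman-Brown) = 2(0.526)/(1+0.526) ≈ 0.6894
The standard error of measurement is 14.7000·√(1 − 0.6894) ≈ 14.7000·0.5573 ≈ 8.1927.
Margin = 1.96 · 8.1927 ≈ 16.0578
Upper limit = 110 + 16.0578 ≈ 126.0578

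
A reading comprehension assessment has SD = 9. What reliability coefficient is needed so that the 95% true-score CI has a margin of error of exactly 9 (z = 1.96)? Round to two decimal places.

0.74

Required SEM = 9 / 1.96 ≃ 4.5918
r = 1 − (4.5918/9)² ≃ 1 − 0.2603 ≃ 0.7397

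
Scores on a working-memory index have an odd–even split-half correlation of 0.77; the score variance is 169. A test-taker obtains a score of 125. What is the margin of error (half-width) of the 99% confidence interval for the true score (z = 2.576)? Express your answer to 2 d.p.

σ = 169^(1/2) = 13.0000
Spearman-Brown: r = 2(0.77) / (1 + 0.77) = 1.5400 / 1.7700 ≈ 0.8701
SEM = 13.0000×√(1 − 0.8701) ≈ 4.6862
Half-width = 2.576×4.6862 ≈ 12.0716

12.07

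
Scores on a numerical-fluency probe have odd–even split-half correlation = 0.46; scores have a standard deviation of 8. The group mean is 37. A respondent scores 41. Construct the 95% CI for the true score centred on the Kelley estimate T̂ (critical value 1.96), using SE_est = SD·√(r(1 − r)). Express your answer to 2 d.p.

r_full = 2·0.46 / (1 + 0.46) ≈ 0.63014
T̂ = 0.63014(41) + 0.36986(37) ≈ 39.52055
SE_est = SD * √(r(1 − r)) = 8.00000 * √0.23306 ≈ 8.00000 * 0.48277 ≈ 3.86214
CI = 39.52055 ± 1.96 * 3.86214 → [31.95076, 47.09034]

[31.95, 47.09]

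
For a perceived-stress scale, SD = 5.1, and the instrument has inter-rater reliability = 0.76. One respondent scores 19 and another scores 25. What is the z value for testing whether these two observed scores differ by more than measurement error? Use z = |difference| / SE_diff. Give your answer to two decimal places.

1.70

SEM = 5.1000 · √(1 − 0.7600) = 5.1000 · √0.2400 ≈ 5.1000 · 0.4899 ≈ 2.4985
SE_diff = √2 · SEM ≈ 3.5334
z = 6 / 3.5334 ≈ 1.6981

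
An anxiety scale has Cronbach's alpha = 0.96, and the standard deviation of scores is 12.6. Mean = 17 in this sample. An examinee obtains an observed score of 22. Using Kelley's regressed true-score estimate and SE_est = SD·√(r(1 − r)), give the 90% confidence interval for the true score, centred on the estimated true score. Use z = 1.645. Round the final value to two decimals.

[17.74, 25.86]

T̂ = 0.9600(22) + 0.0400(17) ≈ 21.8000
SE_est = SD × √(r(1 − r)) = 12.6000 × √0.0384 ≈ 12.6000 × 0.1960 ≈ 2.4691
90% CI: 21.8000 ± 4.0616 ≈ (17.7384, 25.8616)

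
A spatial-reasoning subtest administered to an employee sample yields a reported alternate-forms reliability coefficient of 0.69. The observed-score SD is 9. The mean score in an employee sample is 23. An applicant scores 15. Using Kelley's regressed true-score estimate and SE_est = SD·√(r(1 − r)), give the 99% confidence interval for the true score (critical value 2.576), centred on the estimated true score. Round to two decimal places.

T̂ = 0.69000(15) + 0.31000(23) ≈ 17.48000
SE_est = 9.00000·√[r(1 − r)] ≈ 4.16244
99% CI: 17.48000 ± 10.72244 ≈ (6.75756, 28.20244)

[6.76, 28.20]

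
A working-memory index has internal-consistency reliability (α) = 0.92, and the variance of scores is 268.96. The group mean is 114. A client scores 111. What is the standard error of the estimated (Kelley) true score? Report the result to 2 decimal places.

4.45

σ = 268.96^(1/2) = 16.400
SE_est = SD × √(r(1 − r)) = 16.400 × √0.074 ≈ 16.400 × 0.271 ≈ 4.449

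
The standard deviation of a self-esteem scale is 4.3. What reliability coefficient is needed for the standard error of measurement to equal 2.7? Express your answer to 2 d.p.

0.61

r = 1 − (SEM / SD)² = 1 − (2.70000 / 4.3)² ≈ 1 − 0.39427 ≈ 0.60573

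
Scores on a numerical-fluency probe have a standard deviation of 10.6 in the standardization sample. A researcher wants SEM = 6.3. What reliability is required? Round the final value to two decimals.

0.65

Required reliability = 1 − (SEM/SD)² = 1 − 0.353 ≈ 0.647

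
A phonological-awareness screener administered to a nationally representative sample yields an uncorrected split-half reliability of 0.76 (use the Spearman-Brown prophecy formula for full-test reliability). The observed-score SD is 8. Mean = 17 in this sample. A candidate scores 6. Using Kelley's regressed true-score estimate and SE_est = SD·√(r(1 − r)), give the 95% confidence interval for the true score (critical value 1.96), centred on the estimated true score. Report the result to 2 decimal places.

Full-length reliability (Spearman-Brown) = 2(0.76)/(1+0.76) ≃ 0.86364
Estimated true score = 0.86364×6 + (1 − 0.86364)×17 ≃ 7.50000
SE_est = SD × √(r(1 − r)) = 8.00000 × √0.11777 ≃ 8.00000 × 0.34317 ≃ 2.74539
CI = 7.50000 ± 1.96 × 2.74539 → [2.11903, 12.88097]

[2.12, 12.88]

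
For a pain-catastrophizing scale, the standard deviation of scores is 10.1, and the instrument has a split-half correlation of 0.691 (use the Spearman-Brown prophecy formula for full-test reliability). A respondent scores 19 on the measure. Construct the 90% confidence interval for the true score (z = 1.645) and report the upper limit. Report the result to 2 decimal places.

26.10

r_full = 2·0.691 / (1 + 0.691) ≈ 0.817
SEM = 10.100 × √(1 − 0.817) = 10.100 × √0.183 ≈ 10.100 × 0.427 ≈ 4.317
Margin = 1.645 × 4.317 ≈ 7.102
Upper limit = 19 + 7.102 ≈ 26.102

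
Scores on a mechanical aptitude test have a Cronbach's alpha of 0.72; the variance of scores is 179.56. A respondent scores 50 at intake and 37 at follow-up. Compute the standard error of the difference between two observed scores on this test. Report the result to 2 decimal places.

10.03

SD = √179.56 = 13.40000
SEM = 13.40000 × √(1 − 0.72000) = 13.40000 × √0.28000 ≈ 13.40000 × 0.52915 ≈ 7.09061
SE_diff = SEM × √2 ≈ 7.09061 × 1.41421 ≈ 10.02764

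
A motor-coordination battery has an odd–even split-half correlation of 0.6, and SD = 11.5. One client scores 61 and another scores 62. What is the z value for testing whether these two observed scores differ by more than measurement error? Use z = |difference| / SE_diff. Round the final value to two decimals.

Spearman-Brown: r = 2(0.6) / (1 + 0.6) = 1.20000 / 1.60000 ≈ 0.75000
SEM = 11.50000 × √(1 − 0.75000) = 11.50000 × √0.25000 ≈ 11.50000 × 0.50000 ≈ 5.75000
Standard error of the difference = 5.75000·√2 ≈ 8.13173
z = |61 − 62| / 8.13173 = 1 / 8.13173 ≈ 0.12298

0.12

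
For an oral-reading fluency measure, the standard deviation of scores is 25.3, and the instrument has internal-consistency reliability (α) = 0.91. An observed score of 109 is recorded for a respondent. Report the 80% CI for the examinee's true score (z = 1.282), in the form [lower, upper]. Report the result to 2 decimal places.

SEM = 25.300 · √(1 − 0.910) = 25.300 · √0.090 ≈ 25.300 · 0.300 ≈ 7.590
1.282 · SEM ≈ 9.730
CI = 109 ± 9.730 → [99.270, 118.730]

[99.27, 118.73]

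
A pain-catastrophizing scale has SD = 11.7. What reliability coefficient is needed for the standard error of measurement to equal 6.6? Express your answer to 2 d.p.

0.68

r = 1 − (SEM / SD)² = 1 − (6.600 / 11.7)² ≈ 1 − 0.318 ≈ 0.682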